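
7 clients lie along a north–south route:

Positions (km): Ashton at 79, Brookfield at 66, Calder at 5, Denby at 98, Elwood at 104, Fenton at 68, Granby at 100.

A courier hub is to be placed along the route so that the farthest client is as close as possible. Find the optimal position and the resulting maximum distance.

The 1-center on a line is the midpoint of the two extreme points: leftmost at 5, rightmost at 104.
Optimal location = (5 + 104)/2 = 54.5; maximum distance = (104 − 5)/2 = 49.5.

location 54.5, max distance 49.5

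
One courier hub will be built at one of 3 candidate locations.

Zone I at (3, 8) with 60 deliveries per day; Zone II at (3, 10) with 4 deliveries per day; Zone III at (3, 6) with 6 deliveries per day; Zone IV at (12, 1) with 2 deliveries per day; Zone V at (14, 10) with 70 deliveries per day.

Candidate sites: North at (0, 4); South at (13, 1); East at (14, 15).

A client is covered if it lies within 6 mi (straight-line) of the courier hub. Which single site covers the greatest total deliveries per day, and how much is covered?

East, covering 70

Coverage radius r = 6 mi; a point is covered iff (Δx)²+(Δy)² ≤ 6² = 36.
  North (0, 4): covers {Zone I, Zone III} → 66
  South (13, 1): covers {Zone IV} → 2
  East (14, 15): covers {Zone V} → 70
Maximum coverage at East: 70 deliveries per day.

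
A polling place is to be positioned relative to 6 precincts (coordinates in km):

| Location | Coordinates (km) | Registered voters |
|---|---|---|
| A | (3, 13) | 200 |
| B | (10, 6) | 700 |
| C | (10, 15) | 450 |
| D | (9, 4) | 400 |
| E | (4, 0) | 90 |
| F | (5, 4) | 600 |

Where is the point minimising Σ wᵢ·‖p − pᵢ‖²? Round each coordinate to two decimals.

(7.81, 7.19)

The minimiser of Σwᵢ‖p−pᵢ‖² is the weighted centroid p* = (Σwᵢpᵢ)/(Σwᵢ).
Σwᵢ = 2440.
Σwᵢxᵢ = 200·3 + 700·10 + 450·10 + 400·9 + 90·4 + 600·5 = 19060.
Σwᵢyᵢ = 200·13 + 700·6 + 450·15 + 400·4 + 90·0 + 600·4 = 17550.
x* = 19060/2440 = 7.81, y* = 17550/2440 = 7.19.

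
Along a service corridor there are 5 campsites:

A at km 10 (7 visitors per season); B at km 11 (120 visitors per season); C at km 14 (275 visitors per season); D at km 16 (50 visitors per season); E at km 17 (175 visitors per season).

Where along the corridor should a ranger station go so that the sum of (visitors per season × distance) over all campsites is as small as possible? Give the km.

x = 14

For a sum of weighted absolute distances on a line, the optimum is the weighted median (not the mean). Total weight W = 627; half-weight = 313.5.
Sort by position and accumulate weight:
  km 10 (A, w=7) → cum 7
  km 11 (B, w=120) → cum 127
  km 14 (C, w=275) → cum 402  ≥ 313.5 → median here
  km 16 (D, w=50) → cum 452
  km 17 (E, w=175) → cum 627
Optimal location: km 14.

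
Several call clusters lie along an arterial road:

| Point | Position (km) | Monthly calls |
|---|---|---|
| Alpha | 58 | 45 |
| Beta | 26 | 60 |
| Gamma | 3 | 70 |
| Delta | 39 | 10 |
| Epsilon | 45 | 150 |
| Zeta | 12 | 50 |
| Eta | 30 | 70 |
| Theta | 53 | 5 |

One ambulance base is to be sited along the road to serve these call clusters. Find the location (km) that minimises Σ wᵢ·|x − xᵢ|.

x = 30

For a sum of weighted absolute distances on a line, the optimum is the weighted median (not the mean). Total weight W = 460; half-weight = 230.
Sort by position and accumulate weight:
  km 3 (Gamma, w=70) → cum 70
  km 12 (Zeta, w=50) → cum 120
  km 26 (Beta, w=60) → cum 180
  km 30 (Eta, w=70) → cum 250  ≥ 230 → median here
  km 39 (Delta, w=10) → cum 260
  km 45 (Epsilon, w=150) → cum 410
  km 53 (Theta, w=5) → cum 415
  km 58 (Alpha, w=45) → cum 460
Optimal location: km 30.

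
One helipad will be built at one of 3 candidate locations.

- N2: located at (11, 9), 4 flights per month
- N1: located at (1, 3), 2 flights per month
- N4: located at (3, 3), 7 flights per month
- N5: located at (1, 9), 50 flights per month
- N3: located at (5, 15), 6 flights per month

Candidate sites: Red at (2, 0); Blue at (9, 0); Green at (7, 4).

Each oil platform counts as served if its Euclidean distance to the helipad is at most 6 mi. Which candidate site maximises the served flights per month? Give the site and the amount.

Coverage radius r = 6 mi; a point is covered iff (Δx)²+(Δy)² ≤ 6² = 36.
  Red (2, 0): covers {N1, N4} → 9
  Blue (9, 0): covers {none} → 0
  Green (7, 4): covers {N4} → 7
Maximum coverage at Red: 9 flights per month.

Red, covering 9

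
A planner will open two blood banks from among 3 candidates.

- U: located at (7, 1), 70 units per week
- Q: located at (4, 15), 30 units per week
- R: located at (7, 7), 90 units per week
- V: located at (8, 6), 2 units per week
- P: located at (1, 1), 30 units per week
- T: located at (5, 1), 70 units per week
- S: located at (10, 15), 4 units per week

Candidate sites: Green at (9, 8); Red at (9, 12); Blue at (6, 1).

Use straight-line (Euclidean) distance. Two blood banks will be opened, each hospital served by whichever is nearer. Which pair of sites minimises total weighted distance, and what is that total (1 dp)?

Evaluate every pair (each demand assigned to the nearer of the two):
  {Green, Blue}: total = 782.1
  {Red, Blue}: total = 973.0
  {Green, Red}: total = 1786.2
Best pair: {Green, Blue} with total 782.1.

{Green, Blue}, total 782.1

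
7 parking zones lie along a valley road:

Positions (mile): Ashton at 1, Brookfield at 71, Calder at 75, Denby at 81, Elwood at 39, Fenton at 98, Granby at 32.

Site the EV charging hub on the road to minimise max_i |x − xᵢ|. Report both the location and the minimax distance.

location 49.5, max distance 48.5

The 1-center on a line is the midpoint of the two extreme points: leftmost at 1, rightmost at 98.
Optimal location = (1 + 98)/2 = 49.5; maximum distance = (98 − 1)/2 = 48.5.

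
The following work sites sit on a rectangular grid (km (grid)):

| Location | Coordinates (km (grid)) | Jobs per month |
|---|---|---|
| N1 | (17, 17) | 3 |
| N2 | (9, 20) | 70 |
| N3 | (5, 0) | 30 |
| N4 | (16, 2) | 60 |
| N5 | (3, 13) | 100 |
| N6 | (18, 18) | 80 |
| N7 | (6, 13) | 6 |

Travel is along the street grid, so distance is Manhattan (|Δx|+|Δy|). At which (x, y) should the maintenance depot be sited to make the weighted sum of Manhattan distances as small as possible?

(9, 13)

Manhattan distance separates: Σwᵢ(|x−xᵢ|+|y−yᵢ|) = Σwᵢ|x−xᵢ| + Σwᵢ|y−yᵢ|, so x and y are optimised independently as 1-D weighted medians.
Total weight W = 349; half = 174.5.
x-coordinate, sorted with cumulative weight:
  x=3 (N5, w=100) cum 100
  x=5 (N3, w=30) cum 130
  x=6 (N7, w=6) cum 136
  x=9 (N2, w=70) cum 206  ← median
  x=16 (N4, w=60) cum 266
  x=17 (N1, w=3) cum 269
  x=18 (N6, w=80) cum 349
⇒ x* = 9
y-coordinate, sorted with cumulative weight:
  y=0 (N3, w=30) cum 30
  y=2 (N4, w=60) cum 90
  y=13 (N5, w=100) cum 190  ← median
  y=13 (N7, w=6) cum 196
  y=17 (N1, w=3) cum 199
  y=18 (N6, w=80) cum 279
  y=20 (N2, w=70) cum 349
⇒ y* = 13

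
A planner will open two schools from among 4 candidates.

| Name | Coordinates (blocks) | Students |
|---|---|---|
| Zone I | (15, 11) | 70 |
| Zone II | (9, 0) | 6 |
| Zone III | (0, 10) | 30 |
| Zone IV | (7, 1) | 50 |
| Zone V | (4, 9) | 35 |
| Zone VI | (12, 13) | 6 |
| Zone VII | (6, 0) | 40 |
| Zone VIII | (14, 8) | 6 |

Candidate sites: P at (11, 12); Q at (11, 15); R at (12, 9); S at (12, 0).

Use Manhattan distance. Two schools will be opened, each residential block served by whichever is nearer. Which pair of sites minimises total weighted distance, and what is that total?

Evaluate every pair (each demand assigned to the nearer of the two):
  {R, S}: total = 1620
  {P, S}: total = 1702
  {Q, S}: total = 2131
  {P, R}: total = 2372
  {Q, R}: total = 2378
  {P, Q}: total = 2658
Best pair: {R, S} with total 1620.

{R, S}, total 1620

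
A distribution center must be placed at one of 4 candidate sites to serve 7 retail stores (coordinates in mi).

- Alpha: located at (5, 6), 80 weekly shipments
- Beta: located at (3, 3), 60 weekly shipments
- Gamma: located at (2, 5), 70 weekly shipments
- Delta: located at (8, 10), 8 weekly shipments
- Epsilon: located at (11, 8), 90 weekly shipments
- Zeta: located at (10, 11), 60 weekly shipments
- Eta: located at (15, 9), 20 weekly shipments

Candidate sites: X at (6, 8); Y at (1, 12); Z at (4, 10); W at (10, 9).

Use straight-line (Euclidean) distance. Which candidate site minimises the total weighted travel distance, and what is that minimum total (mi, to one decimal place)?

Total weighted distance at each candidate:
  X (6, 8): total = 1832.5
  Y (1, 12): total = 3482.3
  Z (4, 10): total = 2404.2
  W (10, 9): total = 2010.9
Minimum is at X with total 1832.5 mi.

X, total 1832.5 mi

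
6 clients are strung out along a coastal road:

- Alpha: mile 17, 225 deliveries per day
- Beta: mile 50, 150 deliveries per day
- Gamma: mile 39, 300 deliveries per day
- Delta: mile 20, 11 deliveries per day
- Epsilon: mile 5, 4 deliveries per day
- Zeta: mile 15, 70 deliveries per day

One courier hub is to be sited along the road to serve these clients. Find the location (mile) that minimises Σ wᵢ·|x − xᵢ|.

For a sum of weighted absolute distances on a line, the optimum is the weighted median (not the mean). Total weight W = 760; half-weight = 380.
Sort by position and accumulate weight:
  mile 5 (Epsilon, w=4) → cum 4
  mile 15 (Zeta, w=70) → cum 74
  mile 17 (Alpha, w=225) → cum 299
  mile 20 (Delta, w=11) → cum 310
  mile 39 (Gamma, w=300) → cum 610  ≥ 380 → median here
  mile 50 (Beta, w=150) → cum 760
Optimal location: mile 39.

x = 39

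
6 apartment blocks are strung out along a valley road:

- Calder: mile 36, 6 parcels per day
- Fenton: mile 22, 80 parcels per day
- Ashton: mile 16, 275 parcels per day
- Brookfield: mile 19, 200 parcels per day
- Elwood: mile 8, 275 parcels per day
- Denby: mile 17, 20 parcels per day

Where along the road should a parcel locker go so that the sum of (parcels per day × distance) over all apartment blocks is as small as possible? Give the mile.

For a sum of weighted absolute distances on a line, the optimum is the weighted median (not the mean). Total weight W = 856; half-weight = 428.
Sort by position and accumulate weight:
  mile 8 (Elwood, w=275) → cum 275
  mile 16 (Ashton, w=275) → cum 550  ≥ 428 → median here
  mile 17 (Denby, w=20) → cum 570
  mile 19 (Brookfield, w=200) → cum 770
  mile 22 (Fenton, w=80) → cum 850
  mile 36 (Calder, w=6) → cum 856
Optimal location: mile 16.

x = 16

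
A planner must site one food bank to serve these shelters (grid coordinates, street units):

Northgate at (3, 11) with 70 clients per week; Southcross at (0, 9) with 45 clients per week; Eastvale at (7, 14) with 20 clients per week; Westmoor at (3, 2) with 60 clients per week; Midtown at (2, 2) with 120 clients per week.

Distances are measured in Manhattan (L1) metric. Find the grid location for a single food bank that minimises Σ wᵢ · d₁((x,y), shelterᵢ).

Manhattan distance separates: Σwᵢ(|x−xᵢ|+|y−yᵢ|) = Σwᵢ|x−xᵢ| + Σwᵢ|y−yᵢ|, so x and y are optimised independently as 1-D weighted medians.
Total weight W = 315; half = 157.5.
x-coordinate, sorted with cumulative weight:
  x=0 (Southcross, w=45) cum 45
  x=2 (Midtown, w=120) cum 165  ← median
  x=3 (Northgate, w=70) cum 235
  x=3 (Westmoor, w=60) cum 295
  x=7 (Eastvale, w=20) cum 315
⇒ x* = 2
y-coordinate, sorted with cumulative weight:
  y=2 (Westmoor, w=60) cum 60
  y=2 (Midtown, w=120) cum 180  ← median
  y=9 (Southcross, w=45) cum 225
  y=11 (Northgate, w=70) cum 295
  y=14 (Eastvale, w=20) cum 315
⇒ y* = 2

(2, 2)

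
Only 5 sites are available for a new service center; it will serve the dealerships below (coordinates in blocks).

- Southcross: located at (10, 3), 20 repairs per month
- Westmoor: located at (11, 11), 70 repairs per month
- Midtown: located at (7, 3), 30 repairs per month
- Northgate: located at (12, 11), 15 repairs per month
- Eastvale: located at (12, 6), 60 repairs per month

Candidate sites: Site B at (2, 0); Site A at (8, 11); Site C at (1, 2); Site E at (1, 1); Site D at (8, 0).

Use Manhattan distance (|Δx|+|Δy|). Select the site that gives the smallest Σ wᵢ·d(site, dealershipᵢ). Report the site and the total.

Site A, total 1280 blocks

Total weighted distance at each candidate:
  Site B (2, 0): total = 3135
  Site A (8, 11): total = 1280
  Site C (1, 2): total = 2940
  Site E (1, 1): total = 3135
  Site D (8, 0): total = 2025
Minimum is at Site A with total 1280 blocks.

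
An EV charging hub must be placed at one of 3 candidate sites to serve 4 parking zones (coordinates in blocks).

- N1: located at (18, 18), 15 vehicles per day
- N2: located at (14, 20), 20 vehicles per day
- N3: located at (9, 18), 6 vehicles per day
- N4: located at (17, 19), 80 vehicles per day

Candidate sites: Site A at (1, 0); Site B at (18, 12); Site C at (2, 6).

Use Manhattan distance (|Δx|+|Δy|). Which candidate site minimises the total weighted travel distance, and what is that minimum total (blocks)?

Total weighted distance at each candidate:
  Site A (1, 0): total = 4141
  Site B (18, 12): total = 1060
  Site C (2, 6): total = 3294
Minimum is at Site B with total 1060 blocks.

Site B, total 1060 blocks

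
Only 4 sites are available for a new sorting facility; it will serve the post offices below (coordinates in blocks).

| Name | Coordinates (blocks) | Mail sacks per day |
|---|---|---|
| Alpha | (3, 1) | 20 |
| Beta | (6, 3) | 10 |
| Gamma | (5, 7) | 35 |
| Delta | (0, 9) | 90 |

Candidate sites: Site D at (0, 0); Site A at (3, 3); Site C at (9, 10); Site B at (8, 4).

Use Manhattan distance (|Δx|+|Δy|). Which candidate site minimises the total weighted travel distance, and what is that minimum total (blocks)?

Site A, total 1090 blocks

Total weighted distance at each candidate:
  Site D (0, 0): total = 1400
  Site A (3, 3): total = 1090
  Site C (9, 10): total = 1545
  Site B (8, 4): total = 1570
Minimum is at Site A with total 1090 blocks.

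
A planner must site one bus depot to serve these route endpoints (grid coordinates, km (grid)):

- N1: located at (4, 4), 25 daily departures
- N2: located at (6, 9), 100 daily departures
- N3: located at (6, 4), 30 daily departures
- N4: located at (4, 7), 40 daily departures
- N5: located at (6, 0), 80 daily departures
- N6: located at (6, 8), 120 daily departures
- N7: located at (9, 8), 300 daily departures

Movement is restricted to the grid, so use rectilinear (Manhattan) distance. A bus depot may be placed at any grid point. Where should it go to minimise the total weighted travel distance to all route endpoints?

Manhattan distance separates: Σwᵢ(|x−xᵢ|+|y−yᵢ|) = Σwᵢ|x−xᵢ| + Σwᵢ|y−yᵢ|, so x and y are optimised independently as 1-D weighted medians.
Total weight W = 695; half = 347.5.
x-coordinate, sorted with cumulative weight:
  x=4 (N1, w=25) cum 25
  x=4 (N4, w=40) cum 65
  x=6 (N2, w=100) cum 165
  x=6 (N3, w=30) cum 195
  x=6 (N5, w=80) cum 275
  x=6 (N6, w=120) cum 395  ← median
  x=9 (N7, w=300) cum 695
⇒ x* = 6
y-coordinate, sorted with cumulative weight:
  y=0 (N5, w=80) cum 80
  y=4 (N1, w=25) cum 105
  y=4 (N3, w=30) cum 135
  y=7 (N4, w=40) cum 175
  y=8 (N6, w=120) cum 295
  y=8 (N7, w=300) cum 595  ← median
  y=9 (N2, w=100) cum 695
⇒ y* = 8

(6, 8)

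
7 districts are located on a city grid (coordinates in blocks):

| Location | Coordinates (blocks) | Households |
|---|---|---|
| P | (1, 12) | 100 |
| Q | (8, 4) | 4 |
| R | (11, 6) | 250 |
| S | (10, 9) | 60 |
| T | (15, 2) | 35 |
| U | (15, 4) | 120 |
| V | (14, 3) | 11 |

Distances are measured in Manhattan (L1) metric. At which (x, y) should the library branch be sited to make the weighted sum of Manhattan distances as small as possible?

Manhattan distance separates: Σwᵢ(|x−xᵢ|+|y−yᵢ|) = Σwᵢ|x−xᵢ| + Σwᵢ|y−yᵢ|, so x and y are optimised independently as 1-D weighted medians.
Total weight W = 580; half = 290.
x-coordinate, sorted with cumulative weight:
  x=1 (P, w=100) cum 100
  x=8 (Q, w=4) cum 104
  x=10 (S, w=60) cum 164
  x=11 (R, w=250) cum 414  ← median
  x=14 (V, w=11) cum 425
  x=15 (T, w=35) cum 460
  x=15 (U, w=120) cum 580
⇒ x* = 11
y-coordinate, sorted with cumulative weight:
  y=2 (T, w=35) cum 35
  y=3 (V, w=11) cum 46
  y=4 (Q, w=4) cum 50
  y=4 (U, w=120) cum 170
  y=6 (R, w=250) cum 420  ← median
  y=9 (S, w=60) cum 480
  y=12 (P, w=100) cum 580
⇒ y* = 6

(11, 6)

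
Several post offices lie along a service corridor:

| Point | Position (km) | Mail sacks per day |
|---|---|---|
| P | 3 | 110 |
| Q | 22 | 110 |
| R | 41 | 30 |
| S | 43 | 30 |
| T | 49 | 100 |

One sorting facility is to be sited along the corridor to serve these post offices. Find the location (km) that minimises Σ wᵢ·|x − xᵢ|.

x = 22

For a sum of weighted absolute distances on a line, the optimum is the weighted median (not the mean). Total weight W = 380; half-weight = 190.
Sort by position and accumulate weight:
  km 3 (P, w=110) → cum 110
  km 22 (Q, w=110) → cum 220  ≥ 190 → median here
  km 41 (R, w=30) → cum 250
  km 43 (S, w=30) → cum 280
  km 49 (T, w=100) → cum 380
Optimal location: km 22.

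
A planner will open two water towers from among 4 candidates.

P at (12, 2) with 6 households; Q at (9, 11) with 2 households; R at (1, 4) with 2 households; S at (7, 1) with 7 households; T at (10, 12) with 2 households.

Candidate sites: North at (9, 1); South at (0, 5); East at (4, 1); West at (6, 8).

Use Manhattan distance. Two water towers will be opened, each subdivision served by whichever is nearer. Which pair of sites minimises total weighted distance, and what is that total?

{North, West}, total 84

Evaluate every pair (each demand assigned to the nearer of the two):
  {North, West}: total = 84
  {North, South}: total = 86
  {North, East}: total = 94
  {East, West}: total = 115
  {South, East}: total = 143
  {South, West}: total = 160
Best pair: {North, West} with total 84.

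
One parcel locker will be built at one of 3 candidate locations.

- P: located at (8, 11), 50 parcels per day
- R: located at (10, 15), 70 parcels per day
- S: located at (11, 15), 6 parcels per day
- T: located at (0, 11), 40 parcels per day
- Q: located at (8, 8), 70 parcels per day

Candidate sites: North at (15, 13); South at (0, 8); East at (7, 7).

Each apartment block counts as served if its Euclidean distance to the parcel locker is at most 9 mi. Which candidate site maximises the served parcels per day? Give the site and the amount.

East, covering 236

Coverage radius r = 9 mi; a point is covered iff (Δx)²+(Δy)² ≤ 9² = 81.
  North (15, 13): covers {P, R, S, Q} → 196
  South (0, 8): covers {P, T, Q} → 160
  East (7, 7): covers {P, R, S, T, Q} → 236
Maximum coverage at East: 236 parcels per day.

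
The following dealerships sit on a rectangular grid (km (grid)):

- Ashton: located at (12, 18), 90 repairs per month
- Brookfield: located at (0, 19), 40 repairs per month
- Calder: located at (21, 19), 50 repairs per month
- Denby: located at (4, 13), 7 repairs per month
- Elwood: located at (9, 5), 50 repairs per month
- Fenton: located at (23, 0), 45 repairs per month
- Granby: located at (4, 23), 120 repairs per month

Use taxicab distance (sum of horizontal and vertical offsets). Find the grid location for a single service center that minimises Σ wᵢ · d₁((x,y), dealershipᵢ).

(9, 19)

Manhattan distance separates: Σwᵢ(|x−xᵢ|+|y−yᵢ|) = Σwᵢ|x−xᵢ| + Σwᵢ|y−yᵢ|, so x and y are optimised independently as 1-D weighted medians.
Total weight W = 402; half = 201.
x-coordinate, sorted with cumulative weight:
  x=0 (Brookfield, w=40) cum 40
  x=4 (Denby, w=7) cum 47
  x=4 (Granby, w=120) cum 167
  x=9 (Elwood, w=50) cum 217  ← median
  x=12 (Ashton, w=90) cum 307
  x=21 (Calder, w=50) cum 357
  x=23 (Fenton, w=45) cum 402
⇒ x* = 9
y-coordinate, sorted with cumulative weight:
  y=0 (Fenton, w=45) cum 45
  y=5 (Elwood, w=50) cum 95
  y=13 (Denby, w=7) cum 102
  y=18 (Ashton, w=90) cum 192
  y=19 (Brookfield, w=40) cum 232  ← median
  y=19 (Calder, w=50) cum 282
  y=23 (Granby, w=120) cum 402
⇒ y* = 19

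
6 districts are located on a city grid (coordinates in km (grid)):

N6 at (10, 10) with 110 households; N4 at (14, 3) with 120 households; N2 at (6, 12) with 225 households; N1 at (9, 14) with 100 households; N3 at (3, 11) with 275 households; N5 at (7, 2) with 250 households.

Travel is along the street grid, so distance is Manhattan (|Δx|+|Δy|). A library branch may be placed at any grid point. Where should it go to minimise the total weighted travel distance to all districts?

(7, 11)

Manhattan distance separates: Σwᵢ(|x−xᵢ|+|y−yᵢ|) = Σwᵢ|x−xᵢ| + Σwᵢ|y−yᵢ|, so x and y are optimised independently as 1-D weighted medians.
Total weight W = 1080; half = 540.
x-coordinate, sorted with cumulative weight:
  x=3 (N3, w=275) cum 275
  x=6 (N2, w=225) cum 500
  x=7 (N5, w=250) cum 750  ← median
  x=9 (N1, w=100) cum 850
  x=10 (N6, w=110) cum 960
  x=14 (N4, w=120) cum 1080
⇒ x* = 7
y-coordinate, sorted with cumulative weight:
  y=2 (N5, w=250) cum 250
  y=3 (N4, w=120) cum 370
  y=10 (N6, w=110) cum 480
  y=11 (N3, w=275) cum 755  ← median
  y=12 (N2, w=225) cum 980
  y=14 (N1, w=100) cum 1080
⇒ y* = 11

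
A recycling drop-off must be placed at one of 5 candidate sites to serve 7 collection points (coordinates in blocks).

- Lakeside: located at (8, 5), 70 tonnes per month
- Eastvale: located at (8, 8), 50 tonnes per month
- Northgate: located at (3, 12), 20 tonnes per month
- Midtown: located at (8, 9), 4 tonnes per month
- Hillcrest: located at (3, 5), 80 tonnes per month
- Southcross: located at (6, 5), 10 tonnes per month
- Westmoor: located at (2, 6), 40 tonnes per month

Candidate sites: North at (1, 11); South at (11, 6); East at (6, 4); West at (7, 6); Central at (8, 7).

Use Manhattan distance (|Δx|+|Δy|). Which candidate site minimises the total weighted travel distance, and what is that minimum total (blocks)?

Total weighted distance at each candidate:
  North (1, 11): total = 2496
  South (11, 6): total = 1974
  East (6, 4): total = 1328
  West (7, 6): total = 1126
  Central (8, 7): total = 1278
Minimum is at West with total 1126 blocks.

West, total 1126 blocks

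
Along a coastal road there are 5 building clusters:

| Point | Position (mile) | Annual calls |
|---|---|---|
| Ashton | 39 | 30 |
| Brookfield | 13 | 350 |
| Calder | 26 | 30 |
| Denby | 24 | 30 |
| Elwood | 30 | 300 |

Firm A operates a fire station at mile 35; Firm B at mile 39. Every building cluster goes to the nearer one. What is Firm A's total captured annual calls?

710

The indifferent point is the midpoint (35+39)/2 = 37; building clusters left of it (closer to Firm A at 35) go to Firm A, those right go to Firm B.
  Brookfield at 13 (w=350) → Firm A
  Denby at 24 (w=30) → Firm A
  Calder at 26 (w=30) → Firm A
  Elwood at 30 (w=300) → Firm A
  Ashton at 39 (w=30) → Firm B
Firm A captures 710; Firm B captures 30.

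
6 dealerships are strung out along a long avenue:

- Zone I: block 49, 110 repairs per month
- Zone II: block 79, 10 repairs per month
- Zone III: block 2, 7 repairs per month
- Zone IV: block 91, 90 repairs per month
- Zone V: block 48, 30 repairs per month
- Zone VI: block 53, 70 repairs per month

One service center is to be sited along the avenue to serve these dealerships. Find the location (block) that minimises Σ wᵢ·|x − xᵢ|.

x = 53

For a sum of weighted absolute distances on a line, the optimum is the weighted median (not the mean). Total weight W = 317; half-weight = 158.5.
Sort by position and accumulate weight:
  block 2 (Zone III, w=7) → cum 7
  block 48 (Zone V, w=30) → cum 37
  block 49 (Zone I, w=110) → cum 147
  block 53 (Zone VI, w=70) → cum 217  ≥ 158.5 → median here
  block 79 (Zone II, w=10) → cum 227
  block 91 (Zone IV, w=90) → cum 317
Optimal location: block 53.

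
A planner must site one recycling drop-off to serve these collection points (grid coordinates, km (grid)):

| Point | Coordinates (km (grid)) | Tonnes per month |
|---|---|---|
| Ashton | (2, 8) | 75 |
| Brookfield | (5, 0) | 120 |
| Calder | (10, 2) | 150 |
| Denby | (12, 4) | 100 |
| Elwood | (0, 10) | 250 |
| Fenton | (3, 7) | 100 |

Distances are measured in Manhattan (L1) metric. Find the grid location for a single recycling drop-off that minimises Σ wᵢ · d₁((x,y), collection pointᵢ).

(3, 7)

Manhattan distance separates: Σwᵢ(|x−xᵢ|+|y−yᵢ|) = Σwᵢ|x−xᵢ| + Σwᵢ|y−yᵢ|, so x and y are optimised independently as 1-D weighted medians.
Total weight W = 795; half = 397.5.
x-coordinate, sorted with cumulative weight:
  x=0 (Elwood, w=250) cum 250
  x=2 (Ashton, w=75) cum 325
  x=3 (Fenton, w=100) cum 425  ← median
  x=5 (Brookfield, w=120) cum 545
  x=10 (Calder, w=150) cum 695
  x=12 (Denby, w=100) cum 795
⇒ x* = 3
y-coordinate, sorted with cumulative weight:
  y=0 (Brookfield, w=120) cum 120
  y=2 (Calder, w=150) cum 270
  y=4 (Denby, w=100) cum 370
  y=7 (Fenton, w=100) cum 470  ← median
  y=8 (Ashton, w=75) cum 545
  y=10 (Elwood, w=250) cum 795
⇒ y* = 7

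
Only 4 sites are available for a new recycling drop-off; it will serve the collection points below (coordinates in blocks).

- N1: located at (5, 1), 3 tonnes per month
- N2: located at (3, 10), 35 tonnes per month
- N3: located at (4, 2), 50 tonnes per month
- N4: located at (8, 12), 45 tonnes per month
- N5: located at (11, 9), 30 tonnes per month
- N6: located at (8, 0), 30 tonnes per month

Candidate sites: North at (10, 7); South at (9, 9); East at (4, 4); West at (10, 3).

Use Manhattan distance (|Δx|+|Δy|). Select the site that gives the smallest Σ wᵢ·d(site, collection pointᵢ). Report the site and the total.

South, total 1421 blocks

Total weighted distance at each candidate:
  North (10, 7): total = 1608
  South (9, 9): total = 1421
  East (4, 4): total = 1497
  West (10, 3): total = 1716
Minimum is at South with total 1421 blocks.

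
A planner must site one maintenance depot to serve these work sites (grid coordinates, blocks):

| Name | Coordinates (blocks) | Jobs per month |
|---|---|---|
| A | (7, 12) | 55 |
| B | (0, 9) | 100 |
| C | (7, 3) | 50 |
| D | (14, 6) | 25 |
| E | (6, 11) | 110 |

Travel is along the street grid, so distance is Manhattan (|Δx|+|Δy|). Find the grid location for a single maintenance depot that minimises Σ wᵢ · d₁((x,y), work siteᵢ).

(6, 9)

Manhattan distance separates: Σwᵢ(|x−xᵢ|+|y−yᵢ|) = Σwᵢ|x−xᵢ| + Σwᵢ|y−yᵢ|, so x and y are optimised independently as 1-D weighted medians.
Total weight W = 340; half = 170.
x-coordinate, sorted with cumulative weight:
  x=0 (B, w=100) cum 100
  x=6 (E, w=110) cum 210  ← median
  x=7 (A, w=55) cum 265
  x=7 (C, w=50) cum 315
  x=14 (D, w=25) cum 340
⇒ x* = 6
y-coordinate, sorted with cumulative weight:
  y=3 (C, w=50) cum 50
  y=6 (D, w=25) cum 75
  y=9 (B, w=100) cum 175  ← median
  y=11 (E, w=110) cum 285
  y=12 (A, w=55) cum 340
⇒ y* = 9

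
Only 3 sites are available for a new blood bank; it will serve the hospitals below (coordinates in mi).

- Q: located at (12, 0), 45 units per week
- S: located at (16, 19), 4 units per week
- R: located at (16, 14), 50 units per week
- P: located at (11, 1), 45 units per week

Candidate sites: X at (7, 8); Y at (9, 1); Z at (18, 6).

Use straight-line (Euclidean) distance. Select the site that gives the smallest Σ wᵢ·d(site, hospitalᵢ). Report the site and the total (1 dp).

Total weighted distance at each candidate:
  X (7, 8): total = 1385.0
  Y (9, 1): total = 1047.8
  Z (18, 6): total = 1233.9
Minimum is at Y with total 1047.8 mi.

Y, total 1047.8 mi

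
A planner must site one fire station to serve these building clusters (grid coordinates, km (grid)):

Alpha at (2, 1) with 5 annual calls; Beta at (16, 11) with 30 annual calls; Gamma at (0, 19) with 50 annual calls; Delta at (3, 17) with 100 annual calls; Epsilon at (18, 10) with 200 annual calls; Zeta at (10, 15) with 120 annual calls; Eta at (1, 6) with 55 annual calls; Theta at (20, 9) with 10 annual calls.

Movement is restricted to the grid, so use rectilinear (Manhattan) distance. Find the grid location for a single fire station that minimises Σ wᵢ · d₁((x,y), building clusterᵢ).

(10, 11)

Manhattan distance separates: Σwᵢ(|x−xᵢ|+|y−yᵢ|) = Σwᵢ|x−xᵢ| + Σwᵢ|y−yᵢ|, so x and y are optimised independently as 1-D weighted medians.
Total weight W = 570; half = 285.
x-coordinate, sorted with cumulative weight:
  x=0 (Gamma, w=50) cum 50
  x=1 (Eta, w=55) cum 105
  x=2 (Alpha, w=5) cum 110
  x=3 (Delta, w=100) cum 210
  x=10 (Zeta, w=120) cum 330  ← median
  x=16 (Beta, w=30) cum 360
  x=18 (Epsilon, w=200) cum 560
  x=20 (Theta, w=10) cum 570
⇒ x* = 10
y-coordinate, sorted with cumulative weight:
  y=1 (Alpha, w=5) cum 5
  y=6 (Eta, w=55) cum 60
  y=9 (Theta, w=10) cum 70
  y=10 (Epsilon, w=200) cum 270
  y=11 (Beta, w=30) cum 300  ← median
  y=15 (Zeta, w=120) cum 420
  y=17 (Delta, w=100) cum 520
  y=19 (Gamma, w=50) cum 570
⇒ y* = 11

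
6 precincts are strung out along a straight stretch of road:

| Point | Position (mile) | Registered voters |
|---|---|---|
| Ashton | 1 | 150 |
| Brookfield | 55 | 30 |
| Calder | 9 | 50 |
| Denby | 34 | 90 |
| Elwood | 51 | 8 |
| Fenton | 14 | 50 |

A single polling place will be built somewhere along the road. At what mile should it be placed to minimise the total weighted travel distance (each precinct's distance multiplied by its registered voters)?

x = 9

For a sum of weighted absolute distances on a line, the optimum is the weighted median (not the mean). Total weight W = 378; half-weight = 189.
Sort by position and accumulate weight:
  mile 1 (Ashton, w=150) → cum 150
  mile 9 (Calder, w=50) → cum 200  ≥ 189 → median here
  mile 14 (Fenton, w=50) → cum 250
  mile 34 (Denby, w=90) → cum 340
  mile 51 (Elwood, w=8) → cum 348
  mile 55 (Brookfield, w=30) → cum 378
Optimal location: mile 9.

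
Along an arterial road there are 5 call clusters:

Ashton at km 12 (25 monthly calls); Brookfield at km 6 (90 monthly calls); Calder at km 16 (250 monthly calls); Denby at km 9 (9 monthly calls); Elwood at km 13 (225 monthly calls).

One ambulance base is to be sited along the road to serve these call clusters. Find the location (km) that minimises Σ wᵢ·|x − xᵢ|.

For a sum of weighted absolute distances on a line, the optimum is the weighted median (not the mean). Total weight W = 599; half-weight = 299.5.
Sort by position and accumulate weight:
  km 6 (Brookfield, w=90) → cum 90
  km 9 (Denby, w=9) → cum 99
  km 12 (Ashton, w=25) → cum 124
  km 13 (Elwood, w=225) → cum 349  ≥ 299.5 → median here
  km 16 (Calder, w=250) → cum 599
Optimal location: km 13.

x = 13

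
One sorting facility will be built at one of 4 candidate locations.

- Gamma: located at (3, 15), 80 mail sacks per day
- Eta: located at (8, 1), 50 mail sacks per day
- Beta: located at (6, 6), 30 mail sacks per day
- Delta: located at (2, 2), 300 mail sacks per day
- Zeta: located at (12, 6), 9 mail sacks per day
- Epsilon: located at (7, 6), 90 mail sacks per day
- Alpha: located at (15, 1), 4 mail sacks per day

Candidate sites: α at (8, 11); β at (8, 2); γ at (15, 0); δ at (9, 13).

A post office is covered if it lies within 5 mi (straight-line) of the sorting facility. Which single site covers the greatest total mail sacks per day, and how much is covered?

Coverage radius r = 5 mi; a point is covered iff (Δx)²+(Δy)² ≤ 5² = 25.
  α (8, 11): covers {none} → 0
  β (8, 2): covers {Eta, Beta, Epsilon} → 170
  γ (15, 0): covers {Alpha} → 4
  δ (9, 13): covers {none} → 0
Maximum coverage at β: 170 mail sacks per day.

β, covering 170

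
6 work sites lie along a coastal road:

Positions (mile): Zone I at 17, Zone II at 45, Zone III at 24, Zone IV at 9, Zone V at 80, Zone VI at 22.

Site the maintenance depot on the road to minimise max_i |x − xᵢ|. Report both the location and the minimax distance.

location 44.5, max distance 35.5

The 1-center on a line is the midpoint of the two extreme points: leftmost at 9, rightmost at 80.
Optimal location = (9 + 80)/2 = 44.5; maximum distance = (80 − 9)/2 = 35.5.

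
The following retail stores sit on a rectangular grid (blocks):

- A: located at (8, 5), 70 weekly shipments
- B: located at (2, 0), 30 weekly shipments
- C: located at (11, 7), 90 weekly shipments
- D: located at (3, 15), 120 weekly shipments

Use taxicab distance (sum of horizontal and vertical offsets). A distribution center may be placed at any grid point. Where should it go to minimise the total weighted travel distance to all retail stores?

Manhattan distance separates: Σwᵢ(|x−xᵢ|+|y−yᵢ|) = Σwᵢ|x−xᵢ| + Σwᵢ|y−yᵢ|, so x and y are optimised independently as 1-D weighted medians.
Total weight W = 310; half = 155.
x-coordinate, sorted with cumulative weight:
  x=2 (B, w=30) cum 30
  x=3 (D, w=120) cum 150
  x=8 (A, w=70) cum 220  ← median
  x=11 (C, w=90) cum 310
⇒ x* = 8
y-coordinate, sorted with cumulative weight:
  y=0 (B, w=30) cum 30
  y=5 (A, w=70) cum 100
  y=7 (C, w=90) cum 190  ← median
  y=15 (D, w=120) cum 310
⇒ y* = 7

(8, 7)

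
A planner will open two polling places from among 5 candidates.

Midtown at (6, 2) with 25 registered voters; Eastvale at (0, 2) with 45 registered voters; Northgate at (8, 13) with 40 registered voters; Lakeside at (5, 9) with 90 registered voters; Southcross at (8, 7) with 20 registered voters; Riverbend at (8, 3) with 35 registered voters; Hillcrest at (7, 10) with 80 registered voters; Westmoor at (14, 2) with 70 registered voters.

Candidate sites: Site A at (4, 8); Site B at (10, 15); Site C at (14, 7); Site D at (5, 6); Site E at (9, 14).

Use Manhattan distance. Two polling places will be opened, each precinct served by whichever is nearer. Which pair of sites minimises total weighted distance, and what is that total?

{Site C, Site D}, total 2320

Evaluate every pair (each demand assigned to the nearer of the two):
  {Site C, Site D}: total = 2320
  {Site A, Site C}: total = 2355
  {Site D, Site E}: total = 2560
  {Site B, Site D}: total = 2640
  {Site A, Site D}: total = 2670
  {Site A, Site E}: total = 2845
  {Site A, Site B}: total = 2925
  {Site C, Site E}: total = 3370
  {Site B, Site C}: total = 3790
  {Site B, Site E}: total = 4460
Best pair: {Site C, Site D} with total 2320.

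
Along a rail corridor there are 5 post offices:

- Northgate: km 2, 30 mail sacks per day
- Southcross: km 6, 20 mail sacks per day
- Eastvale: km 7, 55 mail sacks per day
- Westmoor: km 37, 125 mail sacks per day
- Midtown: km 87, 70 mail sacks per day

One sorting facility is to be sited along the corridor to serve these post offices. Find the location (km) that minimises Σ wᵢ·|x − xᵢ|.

For a sum of weighted absolute distances on a line, the optimum is the weighted median (not the mean). Total weight W = 300; half-weight = 150.
Sort by position and accumulate weight:
  km 2 (Northgate, w=30) → cum 30
  km 6 (Southcross, w=20) → cum 50
  km 7 (Eastvale, w=55) → cum 105
  km 37 (Westmoor, w=125) → cum 230  ≥ 150 → median here
  km 87 (Midtown, w=70) → cum 300
Optimal location: km 37.

x = 37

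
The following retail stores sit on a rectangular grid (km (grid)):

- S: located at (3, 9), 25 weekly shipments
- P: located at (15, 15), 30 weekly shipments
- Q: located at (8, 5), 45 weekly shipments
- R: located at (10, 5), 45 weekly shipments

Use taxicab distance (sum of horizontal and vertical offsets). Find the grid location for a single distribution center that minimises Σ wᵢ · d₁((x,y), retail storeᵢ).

(10, 5)

Manhattan distance separates: Σwᵢ(|x−xᵢ|+|y−yᵢ|) = Σwᵢ|x−xᵢ| + Σwᵢ|y−yᵢ|, so x and y are optimised independently as 1-D weighted medians.
Total weight W = 145; half = 72.5.
x-coordinate, sorted with cumulative weight:
  x=3 (S, w=25) cum 25
  x=8 (Q, w=45) cum 70
  x=10 (R, w=45) cum 115  ← median
  x=15 (P, w=30) cum 145
⇒ x* = 10
y-coordinate, sorted with cumulative weight:
  y=5 (Q, w=45) cum 45
  y=5 (R, w=45) cum 90  ← median
  y=9 (S, w=25) cum 115
  y=15 (P, w=30) cum 145
⇒ y* = 5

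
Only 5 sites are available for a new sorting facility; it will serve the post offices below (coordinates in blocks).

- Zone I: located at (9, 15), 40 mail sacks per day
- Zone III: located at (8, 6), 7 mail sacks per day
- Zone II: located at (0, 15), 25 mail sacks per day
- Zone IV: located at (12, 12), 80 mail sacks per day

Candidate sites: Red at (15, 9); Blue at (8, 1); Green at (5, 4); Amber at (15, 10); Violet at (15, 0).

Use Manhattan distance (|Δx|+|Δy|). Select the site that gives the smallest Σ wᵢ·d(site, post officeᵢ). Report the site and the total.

Amber, total 1417 blocks

Total weighted distance at each candidate:
  Red (15, 9): total = 1555
  Blue (8, 1): total = 2385
  Green (5, 4): total = 2235
  Amber (15, 10): total = 1417
  Violet (15, 0): total = 2881
Minimum is at Amber with total 1417 blocks.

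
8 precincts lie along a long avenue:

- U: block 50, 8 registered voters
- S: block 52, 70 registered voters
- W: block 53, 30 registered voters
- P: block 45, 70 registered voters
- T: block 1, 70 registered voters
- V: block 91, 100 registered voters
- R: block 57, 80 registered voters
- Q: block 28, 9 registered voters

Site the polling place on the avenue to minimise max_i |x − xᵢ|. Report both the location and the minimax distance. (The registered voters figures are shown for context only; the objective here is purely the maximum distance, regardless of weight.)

The 1-center on a line is the midpoint of the two extreme points: leftmost at 1, rightmost at 91.
Optimal location = (1 + 91)/2 = 46; maximum distance = (91 − 1)/2 = 45.

location 46, max distance 45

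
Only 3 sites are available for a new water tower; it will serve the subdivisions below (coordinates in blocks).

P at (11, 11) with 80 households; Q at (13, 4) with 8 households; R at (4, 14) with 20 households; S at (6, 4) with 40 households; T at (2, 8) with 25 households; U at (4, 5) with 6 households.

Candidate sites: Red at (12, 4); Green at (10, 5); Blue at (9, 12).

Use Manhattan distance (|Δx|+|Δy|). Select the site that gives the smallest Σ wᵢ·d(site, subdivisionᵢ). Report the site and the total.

Blue, total 1263 blocks

Total weighted distance at each candidate:
  Red (12, 4): total = 1652
  Green (10, 5): total = 1403
  Blue (9, 12): total = 1263
Minimum is at Blue with total 1263 blocks.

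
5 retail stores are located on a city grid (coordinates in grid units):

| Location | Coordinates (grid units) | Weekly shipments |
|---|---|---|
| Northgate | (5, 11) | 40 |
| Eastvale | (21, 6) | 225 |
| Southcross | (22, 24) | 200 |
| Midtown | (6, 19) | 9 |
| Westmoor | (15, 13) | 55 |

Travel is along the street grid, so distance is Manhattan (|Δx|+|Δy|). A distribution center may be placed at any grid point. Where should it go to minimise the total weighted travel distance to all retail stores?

(21, 11)

Manhattan distance separates: Σwᵢ(|x−xᵢ|+|y−yᵢ|) = Σwᵢ|x−xᵢ| + Σwᵢ|y−yᵢ|, so x and y are optimised independently as 1-D weighted medians.
Total weight W = 529; half = 264.5.
x-coordinate, sorted with cumulative weight:
  x=5 (Northgate, w=40) cum 40
  x=6 (Midtown, w=9) cum 49
  x=15 (Westmoor, w=55) cum 104
  x=21 (Eastvale, w=225) cum 329  ← median
  x=22 (Southcross, w=200) cum 529
⇒ x* = 21
y-coordinate, sorted with cumulative weight:
  y=6 (Eastvale, w=225) cum 225
  y=11 (Northgate, w=40) cum 265  ← median
  y=13 (Westmoor, w=55) cum 320
  y=19 (Midtown, w=9) cum 329
  y=24 (Southcross, w=200) cum 529
⇒ y* = 11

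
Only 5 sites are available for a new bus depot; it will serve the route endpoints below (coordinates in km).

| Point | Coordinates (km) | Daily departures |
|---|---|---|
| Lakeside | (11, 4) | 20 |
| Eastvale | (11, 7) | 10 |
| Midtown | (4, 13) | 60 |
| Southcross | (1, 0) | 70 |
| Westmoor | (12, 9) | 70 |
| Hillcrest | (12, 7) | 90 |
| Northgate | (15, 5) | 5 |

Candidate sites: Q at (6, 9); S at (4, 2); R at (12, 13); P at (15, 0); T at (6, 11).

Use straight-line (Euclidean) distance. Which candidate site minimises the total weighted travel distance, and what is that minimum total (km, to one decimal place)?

Q, total 2222.7 km

Total weighted distance at each candidate:
  Q (6, 9): total = 2222.7
  S (4, 2): total = 2794.2
  R (12, 13): total = 2776.7
  P (15, 0): total = 3570.0
  T (6, 11): total = 2397.4
Minimum is at Q with total 2222.7 km.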